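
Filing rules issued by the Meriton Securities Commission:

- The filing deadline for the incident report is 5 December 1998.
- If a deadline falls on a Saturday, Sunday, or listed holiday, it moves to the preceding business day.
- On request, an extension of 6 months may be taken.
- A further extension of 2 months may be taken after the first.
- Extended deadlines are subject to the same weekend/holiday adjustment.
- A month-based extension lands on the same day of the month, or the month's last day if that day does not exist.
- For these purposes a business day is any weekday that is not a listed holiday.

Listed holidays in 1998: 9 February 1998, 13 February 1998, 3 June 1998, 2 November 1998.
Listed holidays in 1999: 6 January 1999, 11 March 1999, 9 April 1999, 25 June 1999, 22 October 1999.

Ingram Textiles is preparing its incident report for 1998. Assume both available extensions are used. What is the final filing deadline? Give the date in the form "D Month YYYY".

4 August 1999

The statutory due date is 5 December 1998.
Because 5 December 1998 is a Saturday, the deadline becomes 4 December 1998 (Friday).
The 6 months extension carries 4 December 1998 to 4 June 1999.
Since 4 June 1999 is a Friday and not a holiday, the date is unchanged.
The 2 months extension carries 4 June 1999 to 4 August 1999.
Since 4 August 1999 is a Wednesday and not a holiday, the date is unchanged.
So the filing is due 4 August 1999.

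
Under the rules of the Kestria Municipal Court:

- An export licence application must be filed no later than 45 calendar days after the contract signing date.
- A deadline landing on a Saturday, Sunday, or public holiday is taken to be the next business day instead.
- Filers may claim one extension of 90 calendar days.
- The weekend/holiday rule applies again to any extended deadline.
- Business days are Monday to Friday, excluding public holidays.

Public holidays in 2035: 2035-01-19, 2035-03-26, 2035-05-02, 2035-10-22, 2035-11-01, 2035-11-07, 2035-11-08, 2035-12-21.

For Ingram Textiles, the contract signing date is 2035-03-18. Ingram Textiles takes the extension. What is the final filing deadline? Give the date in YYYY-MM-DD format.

2035-08-01

45 calendar days after 2035-03-18 is 2035-05-02.
2035-05-02 falls on a listed holiday. Rolling to the next business day gives 2035-05-03, a Thursday.
With the 90-day extension, 2035-05-03 becomes 2035-08-01.
2035-08-01 is a Wednesday and not a listed holiday, so it stands.
Final deadline: 2035-08-01.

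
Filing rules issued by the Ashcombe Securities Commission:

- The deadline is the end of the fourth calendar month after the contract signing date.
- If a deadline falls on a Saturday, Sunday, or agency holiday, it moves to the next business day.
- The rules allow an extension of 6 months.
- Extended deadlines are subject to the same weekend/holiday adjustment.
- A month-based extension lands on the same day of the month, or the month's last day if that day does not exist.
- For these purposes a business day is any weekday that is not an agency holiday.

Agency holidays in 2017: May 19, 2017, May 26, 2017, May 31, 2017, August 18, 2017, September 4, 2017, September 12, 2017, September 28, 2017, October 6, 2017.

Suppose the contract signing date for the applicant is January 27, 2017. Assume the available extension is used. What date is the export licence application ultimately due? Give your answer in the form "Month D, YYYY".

December 1, 2017

The fourth month after January 27, 2017 is May 2017, whose last day is May 31, 2017.
May 31, 2017 falls on a listed holiday. Rolling to the next business day gives June 1, 2017, a Thursday.
The 6 months extension carries June 1, 2017 to December 1, 2017.
December 1, 2017 is a Friday and not a listed holiday, so it stands.
The final due date is December 1, 2017.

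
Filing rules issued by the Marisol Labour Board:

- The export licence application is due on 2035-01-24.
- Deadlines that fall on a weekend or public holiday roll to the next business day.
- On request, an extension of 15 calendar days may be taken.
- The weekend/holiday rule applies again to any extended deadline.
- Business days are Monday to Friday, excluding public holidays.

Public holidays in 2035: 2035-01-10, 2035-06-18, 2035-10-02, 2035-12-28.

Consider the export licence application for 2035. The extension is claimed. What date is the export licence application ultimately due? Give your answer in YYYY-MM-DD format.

Start from the fixed due date, 2035-01-24.
2035-01-24 falls on a Wednesday, which is a business day, so no adjustment is needed.
Add the 15 calendar-day extension to 2035-01-24: 2035-02-08.
2035-02-08 (Thursday) is already a business day.
Final deadline: 2035-02-08.

2035-02-08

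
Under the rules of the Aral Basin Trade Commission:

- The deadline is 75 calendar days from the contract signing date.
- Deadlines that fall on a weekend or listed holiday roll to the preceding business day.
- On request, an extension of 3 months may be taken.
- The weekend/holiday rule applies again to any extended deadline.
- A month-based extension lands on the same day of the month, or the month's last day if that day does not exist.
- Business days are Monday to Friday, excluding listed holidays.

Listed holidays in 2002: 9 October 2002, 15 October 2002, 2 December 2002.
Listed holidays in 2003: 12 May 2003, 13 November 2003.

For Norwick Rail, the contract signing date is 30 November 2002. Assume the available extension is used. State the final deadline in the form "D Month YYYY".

Adding 75 calendar days to 30 November 2002 gives 13 February 2003.
13 February 2003 is a Thursday and not a listed holiday, so it stands.
Add 3 months to 13 February 2003: 13 May 2003.
13 May 2003 falls on a Tuesday, which is a business day, so no adjustment is needed.
The final due date is 13 May 2003.

13 May 2003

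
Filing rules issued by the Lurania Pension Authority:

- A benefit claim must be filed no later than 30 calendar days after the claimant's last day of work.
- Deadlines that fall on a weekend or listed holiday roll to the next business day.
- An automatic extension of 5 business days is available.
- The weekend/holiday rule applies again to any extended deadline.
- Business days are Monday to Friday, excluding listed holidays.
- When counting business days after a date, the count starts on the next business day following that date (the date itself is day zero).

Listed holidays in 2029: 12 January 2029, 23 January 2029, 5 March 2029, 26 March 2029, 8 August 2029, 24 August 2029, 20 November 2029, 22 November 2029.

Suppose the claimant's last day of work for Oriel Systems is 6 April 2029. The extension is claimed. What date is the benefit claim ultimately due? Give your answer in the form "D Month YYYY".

14 May 2029

Adding 30 calendar days to 6 April 2029 gives 6 May 2029.
6 May 2029 is a Sunday; the next business day is 7 May 2029 (Monday).
The 5-business-day extension runs from 7 May 2029 to 14 May 2029.
14 May 2029 falls on a Monday, which is a business day, so no adjustment is needed.
Deadline: 14 May 2029.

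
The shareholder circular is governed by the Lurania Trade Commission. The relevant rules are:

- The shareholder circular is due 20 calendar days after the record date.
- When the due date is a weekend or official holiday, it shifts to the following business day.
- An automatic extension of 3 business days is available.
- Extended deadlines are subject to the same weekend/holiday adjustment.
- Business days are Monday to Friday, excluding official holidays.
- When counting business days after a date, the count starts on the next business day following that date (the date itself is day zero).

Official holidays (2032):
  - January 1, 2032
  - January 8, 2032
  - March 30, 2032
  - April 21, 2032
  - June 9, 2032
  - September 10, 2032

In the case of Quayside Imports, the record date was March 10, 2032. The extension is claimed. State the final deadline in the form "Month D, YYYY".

April 5, 2032

Adding 20 calendar days to March 10, 2032 gives March 30, 2032.
March 30, 2032 falls on a listed holiday. Rolling to the next business day gives March 31, 2032, a Wednesday.
Counting 3 further business days from March 31, 2032 reaches April 5, 2032.
April 5, 2032 is a Monday and not a listed holiday, so it stands.
Final deadline: April 5, 2032.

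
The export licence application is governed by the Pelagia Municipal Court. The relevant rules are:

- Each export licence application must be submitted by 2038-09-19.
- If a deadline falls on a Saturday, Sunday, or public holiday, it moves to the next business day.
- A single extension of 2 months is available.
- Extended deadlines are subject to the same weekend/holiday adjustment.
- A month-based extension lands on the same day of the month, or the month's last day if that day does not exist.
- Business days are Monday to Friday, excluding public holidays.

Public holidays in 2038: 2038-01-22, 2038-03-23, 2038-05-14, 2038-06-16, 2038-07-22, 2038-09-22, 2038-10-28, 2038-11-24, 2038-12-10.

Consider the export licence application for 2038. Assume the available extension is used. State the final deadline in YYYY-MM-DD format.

2038-11-22

Start from the fixed due date, 2038-09-19.
2038-09-19 is a Sunday; the next business day is 2038-09-20 (Monday).
Add 2 months to 2038-09-20: 2038-11-20.
2038-11-20 is a Saturday; the next business day is 2038-11-22 (Monday).
Deadline: 2038-11-22.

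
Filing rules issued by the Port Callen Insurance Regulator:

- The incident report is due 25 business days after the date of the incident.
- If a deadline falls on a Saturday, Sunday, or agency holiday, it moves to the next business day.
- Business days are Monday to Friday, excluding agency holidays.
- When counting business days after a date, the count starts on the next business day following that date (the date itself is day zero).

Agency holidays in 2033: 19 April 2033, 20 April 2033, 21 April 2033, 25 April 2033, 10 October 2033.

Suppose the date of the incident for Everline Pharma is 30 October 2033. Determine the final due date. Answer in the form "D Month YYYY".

2 December 2033

Counting 25 business days after 30 October 2033 (skipping weekends and listed holidays) reaches 2 December 2033.
2 December 2033 (Friday) is already a business day.
Deadline: 2 December 2033.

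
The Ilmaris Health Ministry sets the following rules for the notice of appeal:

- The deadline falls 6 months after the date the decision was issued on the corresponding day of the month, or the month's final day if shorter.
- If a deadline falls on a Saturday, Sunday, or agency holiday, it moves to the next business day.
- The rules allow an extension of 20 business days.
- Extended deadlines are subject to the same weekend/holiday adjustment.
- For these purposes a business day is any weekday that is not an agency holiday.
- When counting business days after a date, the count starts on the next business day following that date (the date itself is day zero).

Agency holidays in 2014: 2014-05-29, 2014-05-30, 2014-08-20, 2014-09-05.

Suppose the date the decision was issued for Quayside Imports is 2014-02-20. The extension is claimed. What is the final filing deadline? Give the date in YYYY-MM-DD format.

6 months from 2014-02-20 is 2014-08-20.
Because 2014-08-20 is a listed holiday, the deadline becomes 2014-08-21 (Thursday).
Counting 20 further business days from 2014-08-21 reaches 2014-09-19.
2014-09-19 is a Friday and not a listed holiday, so it stands.
So the filing is due 2014-09-19.

2014-09-19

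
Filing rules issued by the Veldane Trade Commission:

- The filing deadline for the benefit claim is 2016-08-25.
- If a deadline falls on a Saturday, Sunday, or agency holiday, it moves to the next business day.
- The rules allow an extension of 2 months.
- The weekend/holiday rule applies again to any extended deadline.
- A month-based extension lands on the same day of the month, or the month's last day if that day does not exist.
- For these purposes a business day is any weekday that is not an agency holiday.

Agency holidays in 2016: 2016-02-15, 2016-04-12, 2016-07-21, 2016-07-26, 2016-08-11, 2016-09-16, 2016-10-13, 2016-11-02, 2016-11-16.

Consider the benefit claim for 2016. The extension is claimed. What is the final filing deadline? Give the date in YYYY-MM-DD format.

2016-10-25

The stated deadline is 2016-08-25.
2016-08-25 (Thursday) is already a business day.
Applying the 2 months extension: 2 months after 2016-08-25 is 2016-10-25.
2016-10-25 (Tuesday) is already a business day.
Deadline: 2016-10-25.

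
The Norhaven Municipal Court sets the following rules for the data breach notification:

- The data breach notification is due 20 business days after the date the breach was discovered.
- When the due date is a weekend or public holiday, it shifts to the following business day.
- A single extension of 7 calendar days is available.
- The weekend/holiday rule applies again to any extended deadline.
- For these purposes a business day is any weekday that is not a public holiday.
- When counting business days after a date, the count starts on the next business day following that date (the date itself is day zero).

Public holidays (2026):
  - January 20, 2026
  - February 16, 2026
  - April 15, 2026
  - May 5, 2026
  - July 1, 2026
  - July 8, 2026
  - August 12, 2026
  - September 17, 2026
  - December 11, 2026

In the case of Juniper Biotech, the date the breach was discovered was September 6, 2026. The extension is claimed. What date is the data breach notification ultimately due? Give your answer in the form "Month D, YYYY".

20 business days after September 6, 2026, excluding weekends and holidays, is October 5, 2026.
October 5, 2026 (Monday) is already a business day.
Applying the 7-calendar-day extension: October 5, 2026 + 7 days = October 12, 2026.
October 12, 2026 falls on a Monday, which is a business day, so no adjustment is needed.
The final due date is October 12, 2026.

October 12, 2026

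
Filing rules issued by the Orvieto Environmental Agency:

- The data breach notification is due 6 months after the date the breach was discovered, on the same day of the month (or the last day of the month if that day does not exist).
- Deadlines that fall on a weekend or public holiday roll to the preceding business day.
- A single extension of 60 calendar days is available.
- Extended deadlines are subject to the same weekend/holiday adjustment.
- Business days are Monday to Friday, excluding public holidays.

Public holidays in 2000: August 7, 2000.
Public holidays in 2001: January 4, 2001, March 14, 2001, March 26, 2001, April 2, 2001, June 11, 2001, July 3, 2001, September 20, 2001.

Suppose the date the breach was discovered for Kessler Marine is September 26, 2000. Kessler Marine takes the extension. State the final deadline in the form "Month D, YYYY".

May 22, 2001

Moving 6 months forward from September 26, 2000 on the corresponding day gives March 26, 2001.
Because March 26, 2001 is a listed holiday, the deadline becomes March 23, 2001 (Friday).
With the 60-day extension, March 23, 2001 becomes May 22, 2001.
May 22, 2001 (Tuesday) is already a business day.
Final deadline: May 22, 2001.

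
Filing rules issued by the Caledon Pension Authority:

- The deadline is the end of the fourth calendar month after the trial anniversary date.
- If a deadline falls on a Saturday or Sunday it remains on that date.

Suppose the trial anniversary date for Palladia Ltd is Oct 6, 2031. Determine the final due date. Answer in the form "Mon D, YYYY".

The fourth month after Oct 6, 2031 is February 2032, whose last day is Feb 29, 2032.
Feb 29, 2032 is a Sunday; no weekend or holiday adjustment applies.
So the filing is due Feb 29, 2032.

Feb 29, 2032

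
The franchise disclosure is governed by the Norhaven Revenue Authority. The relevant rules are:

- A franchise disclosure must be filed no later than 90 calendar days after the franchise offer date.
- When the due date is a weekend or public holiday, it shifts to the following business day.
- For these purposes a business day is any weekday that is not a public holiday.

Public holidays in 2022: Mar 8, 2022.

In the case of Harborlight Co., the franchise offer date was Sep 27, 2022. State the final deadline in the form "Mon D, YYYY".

Dec 26, 2022

90 calendar days after Sep 27, 2022 is Dec 26, 2022.
Dec 26, 2022 (Monday) is already a business day.
Final deadline: Dec 26, 2022.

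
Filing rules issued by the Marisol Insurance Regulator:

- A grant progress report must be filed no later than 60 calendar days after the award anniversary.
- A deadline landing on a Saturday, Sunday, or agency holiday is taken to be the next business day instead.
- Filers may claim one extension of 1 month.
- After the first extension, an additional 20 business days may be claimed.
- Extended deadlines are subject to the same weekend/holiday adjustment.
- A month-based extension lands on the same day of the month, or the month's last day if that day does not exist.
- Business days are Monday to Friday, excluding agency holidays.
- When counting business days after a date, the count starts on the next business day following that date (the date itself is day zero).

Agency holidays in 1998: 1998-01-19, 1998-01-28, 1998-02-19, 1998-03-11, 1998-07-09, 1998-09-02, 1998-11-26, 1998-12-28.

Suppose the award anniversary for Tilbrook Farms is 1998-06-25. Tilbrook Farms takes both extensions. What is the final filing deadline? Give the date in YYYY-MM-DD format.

1998-10-22

60 calendar days after 1998-06-25 is 1998-08-24.
1998-08-24 (Monday) is already a business day.
The 1 month extension carries 1998-08-24 to 1998-09-24.
Since 1998-09-24 is a Thursday and not a holiday, the date is unchanged.
Counting 20 further business days from 1998-09-24 reaches 1998-10-22.
1998-10-22 falls on a Thursday, which is a business day, so no adjustment is needed.
So the filing is due 1998-10-22.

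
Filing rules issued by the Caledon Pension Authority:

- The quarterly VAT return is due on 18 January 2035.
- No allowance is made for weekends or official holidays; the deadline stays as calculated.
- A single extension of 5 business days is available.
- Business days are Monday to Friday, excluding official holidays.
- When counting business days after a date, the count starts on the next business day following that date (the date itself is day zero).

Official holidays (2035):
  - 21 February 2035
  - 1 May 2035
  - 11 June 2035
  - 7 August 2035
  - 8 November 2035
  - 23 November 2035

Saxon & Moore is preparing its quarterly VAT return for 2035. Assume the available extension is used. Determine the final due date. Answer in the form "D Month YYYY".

Start from the fixed due date, 18 January 2035.
18 January 2035 is a Thursday; no weekend or holiday adjustment applies.
The 5-business-day extension runs from 18 January 2035 to 25 January 2035.
25 January 2035 falls on a Thursday. The rules make no weekend/holiday allowance, so it remains 25 January 2035.
Deadline: 25 January 2035.

25 January 2035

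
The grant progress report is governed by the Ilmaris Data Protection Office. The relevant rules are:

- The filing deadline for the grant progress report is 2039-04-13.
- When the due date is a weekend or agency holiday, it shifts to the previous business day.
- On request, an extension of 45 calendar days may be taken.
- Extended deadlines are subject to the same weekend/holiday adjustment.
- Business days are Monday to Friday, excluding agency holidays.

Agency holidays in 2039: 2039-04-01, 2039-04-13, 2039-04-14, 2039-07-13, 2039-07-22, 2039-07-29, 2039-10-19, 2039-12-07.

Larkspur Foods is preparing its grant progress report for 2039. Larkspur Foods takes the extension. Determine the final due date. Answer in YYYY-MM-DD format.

2039-05-27

Start from the fixed due date, 2039-04-13.
2039-04-13 falls on a listed holiday. Rolling to the preceding business day gives 2039-04-12, a Tuesday.
Add the 45 calendar-day extension to 2039-04-12: 2039-05-27.
2039-05-27 is a Friday and not a listed holiday, so it stands.
Final deadline: 2039-05-27.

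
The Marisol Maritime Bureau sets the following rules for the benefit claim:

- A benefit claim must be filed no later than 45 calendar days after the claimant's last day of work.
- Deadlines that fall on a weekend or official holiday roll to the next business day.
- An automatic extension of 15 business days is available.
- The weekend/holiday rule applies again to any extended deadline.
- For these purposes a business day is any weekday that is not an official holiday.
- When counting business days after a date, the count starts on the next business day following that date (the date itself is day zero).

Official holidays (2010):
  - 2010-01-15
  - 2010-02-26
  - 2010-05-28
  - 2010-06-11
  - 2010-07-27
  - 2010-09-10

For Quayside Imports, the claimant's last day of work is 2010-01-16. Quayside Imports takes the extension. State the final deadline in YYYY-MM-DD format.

2010-03-23

From 2010-01-16, 45 calendar days later is 2010-03-02.
2010-03-02 (Tuesday) is already a business day.
Counting 15 further business days from 2010-03-02 reaches 2010-03-23.
2010-03-23 (Tuesday) is already a business day.
So the filing is due 2010-03-23.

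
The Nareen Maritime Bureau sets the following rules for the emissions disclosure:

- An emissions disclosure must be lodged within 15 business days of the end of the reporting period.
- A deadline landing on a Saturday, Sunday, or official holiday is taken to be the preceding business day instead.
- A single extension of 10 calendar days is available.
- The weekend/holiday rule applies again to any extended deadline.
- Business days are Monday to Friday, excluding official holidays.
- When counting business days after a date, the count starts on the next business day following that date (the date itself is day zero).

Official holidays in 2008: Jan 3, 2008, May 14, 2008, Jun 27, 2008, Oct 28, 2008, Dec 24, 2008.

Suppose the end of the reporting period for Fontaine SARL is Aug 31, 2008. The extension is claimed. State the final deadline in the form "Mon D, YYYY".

Sep 29, 2008

Counting 15 business days after Aug 31, 2008 (skipping weekends and listed holidays) reaches Sep 19, 2008.
Since Sep 19, 2008 is a Friday and not a holiday, the date is unchanged.
Applying the 10-calendar-day extension: Sep 19, 2008 + 10 days = Sep 29, 2008.
Sep 29, 2008 is a Monday and not a listed holiday, so it stands.
So the filing is due Sep 29, 2008.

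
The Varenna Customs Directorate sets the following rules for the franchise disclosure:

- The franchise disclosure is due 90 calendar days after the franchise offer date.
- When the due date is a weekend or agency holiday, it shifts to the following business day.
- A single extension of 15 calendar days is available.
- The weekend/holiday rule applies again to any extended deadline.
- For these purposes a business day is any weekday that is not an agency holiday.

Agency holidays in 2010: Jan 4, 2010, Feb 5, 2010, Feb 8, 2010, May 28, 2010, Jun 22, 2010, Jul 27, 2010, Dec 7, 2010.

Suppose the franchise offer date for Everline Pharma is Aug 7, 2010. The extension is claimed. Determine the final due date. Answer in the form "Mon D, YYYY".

Trigger date Aug 7, 2010 + 90 calendar days = Nov 5, 2010.
Nov 5, 2010 is a Friday and not a listed holiday, so it stands.
Add the 15 calendar-day extension to Nov 5, 2010: Nov 20, 2010.
Because Nov 20, 2010 is a Saturday, the deadline becomes Nov 22, 2010 (Monday).
Final deadline: Nov 22, 2010.

Nov 22, 2010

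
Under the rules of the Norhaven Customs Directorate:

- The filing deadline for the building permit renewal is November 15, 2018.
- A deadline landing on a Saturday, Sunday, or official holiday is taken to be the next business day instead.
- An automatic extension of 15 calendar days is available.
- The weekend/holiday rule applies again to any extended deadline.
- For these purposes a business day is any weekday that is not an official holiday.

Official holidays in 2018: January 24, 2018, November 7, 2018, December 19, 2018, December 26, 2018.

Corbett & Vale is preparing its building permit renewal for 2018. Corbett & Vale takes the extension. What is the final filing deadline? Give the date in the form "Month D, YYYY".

November 30, 2018

The statutory due date is November 15, 2018.
November 15, 2018 falls on a Thursday, which is a business day, so no adjustment is needed.
Applying the 15-calendar-day extension: November 15, 2018 + 15 days = November 30, 2018.
November 30, 2018 (Friday) is already a business day.
Deadline: November 30, 2018.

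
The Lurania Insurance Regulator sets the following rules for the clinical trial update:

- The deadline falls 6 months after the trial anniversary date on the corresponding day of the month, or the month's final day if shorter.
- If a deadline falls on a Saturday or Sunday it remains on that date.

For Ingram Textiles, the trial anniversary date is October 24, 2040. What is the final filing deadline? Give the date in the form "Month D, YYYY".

Moving 6 months forward from October 24, 2040 on the corresponding day gives April 24, 2041.
April 24, 2041 falls on a Wednesday. The rules make no weekend/holiday allowance, so it remains April 24, 2041.
Final deadline: April 24, 2041.

April 24, 2041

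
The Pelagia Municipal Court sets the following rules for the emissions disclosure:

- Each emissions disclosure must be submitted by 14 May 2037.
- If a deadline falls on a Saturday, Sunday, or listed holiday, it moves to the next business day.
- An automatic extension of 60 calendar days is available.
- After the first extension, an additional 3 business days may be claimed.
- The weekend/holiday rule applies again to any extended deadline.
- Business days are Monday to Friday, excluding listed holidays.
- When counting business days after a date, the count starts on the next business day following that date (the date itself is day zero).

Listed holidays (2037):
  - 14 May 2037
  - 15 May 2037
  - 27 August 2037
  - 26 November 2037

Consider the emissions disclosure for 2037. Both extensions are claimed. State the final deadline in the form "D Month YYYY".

The statutory due date is 14 May 2037.
14 May 2037 is a listed holiday, so it moves to the next business day, 18 May 2037 (Monday).
Applying the 60-calendar-day extension: 18 May 2037 + 60 days = 17 July 2037.
17 July 2037 (Friday) is already a business day.
The 3-business-day extension runs from 17 July 2037 to 22 July 2037.
22 July 2037 falls on a Wednesday, which is a business day, so no adjustment is needed.
The final due date is 22 July 2037.

22 July 2037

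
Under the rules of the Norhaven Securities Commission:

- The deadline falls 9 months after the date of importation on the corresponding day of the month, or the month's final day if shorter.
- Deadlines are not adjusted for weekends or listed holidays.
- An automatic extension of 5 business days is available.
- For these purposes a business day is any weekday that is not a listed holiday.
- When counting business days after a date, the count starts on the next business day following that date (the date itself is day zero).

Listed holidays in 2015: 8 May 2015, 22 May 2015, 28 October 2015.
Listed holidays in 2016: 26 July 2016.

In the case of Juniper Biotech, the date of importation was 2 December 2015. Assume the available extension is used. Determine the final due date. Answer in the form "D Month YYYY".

9 September 2016

Moving 9 months forward from 2 December 2015 on the corresponding day gives 2 September 2016.
2 September 2016 falls on a Friday. The rules make no weekend/holiday allowance, so it remains 2 September 2016.
Applying the 5-business-day extension: 5 business days after 2 September 2016 is 9 September 2016.
No adjustment is made for weekends or holidays, so 9 September 2016 stands.
Deadline: 9 September 2016.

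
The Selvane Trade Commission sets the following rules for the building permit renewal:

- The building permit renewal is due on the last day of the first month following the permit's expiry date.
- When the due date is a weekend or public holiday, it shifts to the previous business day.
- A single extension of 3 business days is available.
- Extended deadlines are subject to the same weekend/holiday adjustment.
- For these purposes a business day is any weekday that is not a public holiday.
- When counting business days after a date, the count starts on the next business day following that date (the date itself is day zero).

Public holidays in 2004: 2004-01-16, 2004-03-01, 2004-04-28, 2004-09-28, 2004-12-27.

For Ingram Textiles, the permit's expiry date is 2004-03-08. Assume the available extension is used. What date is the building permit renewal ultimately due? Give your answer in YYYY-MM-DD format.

1 month after 2004-03-08 falls in April 2004; the last day of that month is 2004-04-30.
Since 2004-04-30 is a Friday and not a holiday, the date is unchanged.
Applying the 3-business-day extension: 3 business days after 2004-04-30 is 2004-05-05.
2004-05-05 falls on a Wednesday, which is a business day, so no adjustment is needed.
Deadline: 2004-05-05.

2004-05-05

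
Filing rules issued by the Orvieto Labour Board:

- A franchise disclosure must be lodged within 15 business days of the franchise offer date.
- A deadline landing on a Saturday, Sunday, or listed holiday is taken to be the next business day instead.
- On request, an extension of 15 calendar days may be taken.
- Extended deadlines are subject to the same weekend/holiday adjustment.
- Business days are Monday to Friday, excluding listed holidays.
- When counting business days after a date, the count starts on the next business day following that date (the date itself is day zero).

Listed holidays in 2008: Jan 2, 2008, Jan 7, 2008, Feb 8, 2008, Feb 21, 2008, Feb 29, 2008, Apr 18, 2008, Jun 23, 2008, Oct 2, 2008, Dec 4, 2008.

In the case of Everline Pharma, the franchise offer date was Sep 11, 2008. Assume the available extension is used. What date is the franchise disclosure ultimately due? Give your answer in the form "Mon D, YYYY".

Starting the day after Sep 11, 2008 and counting 15 business days lands on Oct 3, 2008.
Oct 3, 2008 (Friday) is already a business day.
The 15-calendar-day extension moves the deadline from Oct 3, 2008 to Oct 18, 2008.
Because Oct 18, 2008 is a Saturday, the deadline becomes Oct 20, 2008 (Monday).
Deadline: Oct 20, 2008.

Oct 20, 2008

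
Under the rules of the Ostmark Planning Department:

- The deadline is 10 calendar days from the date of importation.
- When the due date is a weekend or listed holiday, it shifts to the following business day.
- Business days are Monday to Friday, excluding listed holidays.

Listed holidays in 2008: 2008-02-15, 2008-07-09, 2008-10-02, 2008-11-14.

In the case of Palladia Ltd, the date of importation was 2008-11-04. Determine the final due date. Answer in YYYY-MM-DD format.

2008-11-17

10 calendar days after 2008-11-04 is 2008-11-14.
2008-11-14 is a listed holiday; the next business day is 2008-11-17 (Monday).
Final deadline: 2008-11-17.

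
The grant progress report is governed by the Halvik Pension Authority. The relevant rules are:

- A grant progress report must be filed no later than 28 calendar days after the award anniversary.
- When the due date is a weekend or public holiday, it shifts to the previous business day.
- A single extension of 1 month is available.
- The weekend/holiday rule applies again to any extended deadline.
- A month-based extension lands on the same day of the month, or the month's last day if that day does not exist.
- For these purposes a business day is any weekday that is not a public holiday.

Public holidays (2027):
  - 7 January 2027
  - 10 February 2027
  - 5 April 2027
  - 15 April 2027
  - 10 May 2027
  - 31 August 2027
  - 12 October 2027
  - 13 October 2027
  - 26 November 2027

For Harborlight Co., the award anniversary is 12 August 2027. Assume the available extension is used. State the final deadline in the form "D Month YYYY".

8 October 2027

From 12 August 2027, 28 calendar days later is 9 September 2027.
9 September 2027 is a Thursday and not a listed holiday, so it stands.
Applying the 1 month extension: 1 month after 9 September 2027 is 9 October 2027.
9 October 2027 is a Saturday; the preceding business day is 8 October 2027 (Friday).
So the filing is due 8 October 2027.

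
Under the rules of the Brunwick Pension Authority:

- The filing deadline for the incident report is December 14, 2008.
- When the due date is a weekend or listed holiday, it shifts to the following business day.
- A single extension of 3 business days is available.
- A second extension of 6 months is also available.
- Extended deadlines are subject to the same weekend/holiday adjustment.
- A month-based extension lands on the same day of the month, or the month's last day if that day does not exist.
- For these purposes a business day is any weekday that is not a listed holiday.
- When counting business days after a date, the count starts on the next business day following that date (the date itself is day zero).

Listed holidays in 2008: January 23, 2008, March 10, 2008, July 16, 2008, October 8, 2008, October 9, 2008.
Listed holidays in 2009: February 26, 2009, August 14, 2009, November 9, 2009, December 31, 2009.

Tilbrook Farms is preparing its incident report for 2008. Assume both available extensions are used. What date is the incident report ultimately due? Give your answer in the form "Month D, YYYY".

Start from the fixed due date, December 14, 2008.
December 14, 2008 is a Sunday; the next business day is December 15, 2008 (Monday).
Applying the 3-business-day extension: 3 business days after December 15, 2008 is December 18, 2008.
December 18, 2008 is a Thursday and not a listed holiday, so it stands.
The 6 months extension carries December 18, 2008 to June 18, 2009.
Since June 18, 2009 is a Thursday and not a holiday, the date is unchanged.
Deadline: June 18, 2009.

June 18, 2009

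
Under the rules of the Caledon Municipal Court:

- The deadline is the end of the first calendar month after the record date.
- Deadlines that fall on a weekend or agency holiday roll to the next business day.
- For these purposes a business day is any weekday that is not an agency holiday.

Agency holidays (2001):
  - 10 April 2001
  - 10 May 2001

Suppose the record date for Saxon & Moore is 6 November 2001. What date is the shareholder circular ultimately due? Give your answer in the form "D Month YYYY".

31 December 2001

1 month after 6 November 2001 falls in December 2001; the last day of that month is 31 December 2001.
31 December 2001 (Monday) is already a business day.
Final deadline: 31 December 2001.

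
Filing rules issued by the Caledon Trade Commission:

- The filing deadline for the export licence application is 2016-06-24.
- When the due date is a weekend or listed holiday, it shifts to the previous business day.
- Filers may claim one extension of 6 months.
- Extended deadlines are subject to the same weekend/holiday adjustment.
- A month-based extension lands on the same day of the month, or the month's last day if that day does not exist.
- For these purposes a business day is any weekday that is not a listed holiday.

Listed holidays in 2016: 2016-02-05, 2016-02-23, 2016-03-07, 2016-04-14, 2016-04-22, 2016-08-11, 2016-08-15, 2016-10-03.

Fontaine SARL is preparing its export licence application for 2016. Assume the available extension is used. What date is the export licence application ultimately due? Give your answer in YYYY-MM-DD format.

2016-12-23

The statutory due date is 2016-06-24.
2016-06-24 (Friday) is already a business day.
Applying the 6 months extension: 6 months after 2016-06-24 is 2016-12-24.
2016-12-24 is a Saturday, so it moves to the preceding business day, 2016-12-23 (Friday).
So the filing is due 2016-12-23.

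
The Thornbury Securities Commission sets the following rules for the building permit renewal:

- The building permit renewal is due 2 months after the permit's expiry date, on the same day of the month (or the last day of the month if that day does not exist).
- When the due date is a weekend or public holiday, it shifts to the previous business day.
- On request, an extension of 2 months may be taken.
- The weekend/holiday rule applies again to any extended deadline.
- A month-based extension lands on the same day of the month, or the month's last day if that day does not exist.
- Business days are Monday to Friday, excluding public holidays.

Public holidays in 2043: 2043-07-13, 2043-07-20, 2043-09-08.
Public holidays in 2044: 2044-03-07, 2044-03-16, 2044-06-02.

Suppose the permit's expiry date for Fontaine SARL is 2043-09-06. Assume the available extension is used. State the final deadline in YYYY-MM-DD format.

Moving 2 months forward from 2043-09-06 on the corresponding day gives 2043-11-06.
2043-11-06 (Friday) is already a business day.
The 2 months extension carries 2043-11-06 to 2044-01-06.
Since 2044-01-06 is a Wednesday and not a holiday, the date is unchanged.
Deadline: 2044-01-06.

2044-01-06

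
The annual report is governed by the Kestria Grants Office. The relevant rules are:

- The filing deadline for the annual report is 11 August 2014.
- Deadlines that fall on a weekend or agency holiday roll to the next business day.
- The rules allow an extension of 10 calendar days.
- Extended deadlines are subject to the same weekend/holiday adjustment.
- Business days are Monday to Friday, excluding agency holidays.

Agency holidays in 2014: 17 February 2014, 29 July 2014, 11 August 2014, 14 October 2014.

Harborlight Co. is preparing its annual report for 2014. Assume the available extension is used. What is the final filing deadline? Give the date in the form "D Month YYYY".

22 August 2014

The statutory due date is 11 August 2014.
11 August 2014 is a listed holiday, so it moves to the next business day, 12 August 2014 (Tuesday).
Applying the 10-calendar-day extension: 12 August 2014 + 10 days = 22 August 2014.
22 August 2014 falls on a Friday, which is a business day, so no adjustment is needed.
Deadline: 22 August 2014.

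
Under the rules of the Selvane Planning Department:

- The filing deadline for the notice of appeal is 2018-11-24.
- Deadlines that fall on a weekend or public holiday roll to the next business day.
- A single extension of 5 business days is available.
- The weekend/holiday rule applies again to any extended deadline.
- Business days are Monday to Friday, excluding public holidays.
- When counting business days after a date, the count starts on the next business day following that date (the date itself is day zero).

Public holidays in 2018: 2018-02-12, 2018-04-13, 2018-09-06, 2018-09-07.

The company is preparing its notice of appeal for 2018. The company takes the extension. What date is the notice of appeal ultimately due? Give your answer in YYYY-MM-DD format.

2018-12-03

Start from the fixed due date, 2018-11-24.
2018-11-24 is a Saturday; the next business day is 2018-11-26 (Monday).
Applying the 5-business-day extension: 5 business days after 2018-11-26 is 2018-12-03.
Since 2018-12-03 is a Monday and not a holiday, the date is unchanged.
The final due date is 2018-12-03.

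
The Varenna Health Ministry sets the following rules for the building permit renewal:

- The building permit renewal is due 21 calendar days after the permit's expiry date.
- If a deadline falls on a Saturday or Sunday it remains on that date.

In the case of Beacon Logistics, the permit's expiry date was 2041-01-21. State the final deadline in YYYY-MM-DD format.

2041-02-11

Adding 21 calendar days to 2041-01-21 gives 2041-02-11.
2041-02-11 is a Monday; no weekend or holiday adjustment applies.
So the filing is due 2041-02-11.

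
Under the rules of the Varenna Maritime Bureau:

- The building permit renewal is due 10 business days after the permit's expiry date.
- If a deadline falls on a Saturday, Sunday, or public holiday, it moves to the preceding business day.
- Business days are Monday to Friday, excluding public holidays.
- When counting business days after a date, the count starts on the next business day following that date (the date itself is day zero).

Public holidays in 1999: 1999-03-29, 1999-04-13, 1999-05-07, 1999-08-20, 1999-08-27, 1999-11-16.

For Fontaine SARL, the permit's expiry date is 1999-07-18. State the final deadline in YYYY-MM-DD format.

Counting 10 business days after 1999-07-18 (skipping weekends and listed holidays) reaches 1999-07-30.
1999-07-30 falls on a Friday, which is a business day, so no adjustment is needed.
So the filing is due 1999-07-30.

1999-07-30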